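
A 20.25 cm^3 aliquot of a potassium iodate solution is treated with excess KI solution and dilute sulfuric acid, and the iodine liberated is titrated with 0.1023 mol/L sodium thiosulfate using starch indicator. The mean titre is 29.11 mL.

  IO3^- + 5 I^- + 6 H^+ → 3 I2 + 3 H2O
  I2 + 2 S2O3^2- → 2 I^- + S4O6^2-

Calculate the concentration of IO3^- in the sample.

0.02451 mol/L

n(S2O3^2-) = 0.02911 × 0.1023 = 2.978 × 10^-3 mol
n(I2) = n(S2O3^2-)/2 = 1.489 × 10^-3 mol
From the 1:3 ratio, n(IO3^-) in the aliquot = 1/3 × 1.489 × 10^-3 = 4.963 × 10^-4 mol
[IO3^-] = 4.963 × 10^-4 / 0.02025 = 0.02451 mol/L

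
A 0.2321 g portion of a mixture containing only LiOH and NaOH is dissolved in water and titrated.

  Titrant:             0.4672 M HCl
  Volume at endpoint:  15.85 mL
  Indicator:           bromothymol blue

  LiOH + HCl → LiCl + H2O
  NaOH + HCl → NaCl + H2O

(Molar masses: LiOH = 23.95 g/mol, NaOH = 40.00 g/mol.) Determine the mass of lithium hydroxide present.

n(HCl) = 0.01585 × 0.4672 = 7.405 × 10^-3 mol
Let x = n(LiOH), y = n(NaOH).
Titrant: 1x + 1y = 7.405 × 10^-3;  mass: 23.95x + 40.00y = 0.2321
Solving, x = 3.994 × 10^-3 mol, y = 3.411 × 10^-3 mol
mass of LiOH = 3.994 × 10^-3 × 23.95 = 0.09566 g

0.09566 g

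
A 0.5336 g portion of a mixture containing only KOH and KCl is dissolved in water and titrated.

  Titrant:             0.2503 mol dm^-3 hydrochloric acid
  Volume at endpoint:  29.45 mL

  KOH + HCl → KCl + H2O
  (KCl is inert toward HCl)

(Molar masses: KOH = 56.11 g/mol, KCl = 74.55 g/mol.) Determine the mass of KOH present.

0.4136 g

n(HCl) = 0.02945 × 0.2503 = 7.371 × 10^-3 mol
Let x = n(KOH), y = n(KCl).
Titrant: 1x = 7.371 × 10^-3;  mass: 56.11x + 74.55y = 0.5336
Solving, x = 7.371 × 10^-3 mol, y = 1.610 × 10^-3 mol
mass of KOH = 7.371 × 10^-3 × 56.11 = 0.4136 g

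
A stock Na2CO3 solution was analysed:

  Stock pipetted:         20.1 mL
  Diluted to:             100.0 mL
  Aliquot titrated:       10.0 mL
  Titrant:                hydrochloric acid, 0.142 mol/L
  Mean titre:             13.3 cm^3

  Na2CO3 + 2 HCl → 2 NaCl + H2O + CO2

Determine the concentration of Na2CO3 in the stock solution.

n(HCl) = 0.0133 × 0.142 = 1.89 × 10^-3 mol
From the 1:2 ratio, n(Na2CO3) in the aliquot = 1/2 × 1.89 × 10^-3 = 9.44 × 10^-4 mol
[Na2CO3]_dilute = 9.44 × 10^-4 / 0.0100 = 0.0944 mol/L
Dilution factor = 100.0 / 20.1 = 4.975
[Na2CO3]_stock = 0.0944 × 4.975 = 0.470 mol/L

0.470 mol/L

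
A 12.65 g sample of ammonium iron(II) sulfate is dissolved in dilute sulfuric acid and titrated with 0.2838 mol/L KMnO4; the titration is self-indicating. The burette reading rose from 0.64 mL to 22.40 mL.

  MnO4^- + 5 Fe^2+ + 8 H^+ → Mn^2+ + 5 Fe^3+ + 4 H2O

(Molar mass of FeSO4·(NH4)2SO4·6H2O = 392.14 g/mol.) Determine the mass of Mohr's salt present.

12.11 g

n(KMnO4) = 0.02176 L × 0.2838 mol/L = 6.175 × 10^-3 mol
From the 5:1 ratio, n(FeSO4·(NH4)2SO4·6H2O) = 5/1 × 6.175 × 10^-3 = 0.03088 mol
mass of FeSO4·(NH4)2SO4·6H2O = 0.03088 × 392.14 g/mol = 12.11 g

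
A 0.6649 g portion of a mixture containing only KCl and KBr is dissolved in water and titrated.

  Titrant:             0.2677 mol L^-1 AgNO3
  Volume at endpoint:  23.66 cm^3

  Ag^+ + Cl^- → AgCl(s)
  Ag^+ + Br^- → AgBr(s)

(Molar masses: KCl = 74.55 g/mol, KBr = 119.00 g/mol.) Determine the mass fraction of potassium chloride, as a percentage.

22.40 %

n(AgNO3) = 0.02366 × 0.2677 = 6.334 × 10^-3 mol
Let x = n(KCl), y = n(KBr).
Titrant: 1x + 1y = 6.334 × 10^-3;  mass: 74.55x + 119.00y = 0.6649
Solving, x = 1.998 × 10^-3 mol, y = 4.336 × 10^-3 mol
mass of KCl = 1.998 × 10^-3 × 74.55 = 0.1490 g
% KCl = 0.1490 / 0.6649 × 100 = 22.40 %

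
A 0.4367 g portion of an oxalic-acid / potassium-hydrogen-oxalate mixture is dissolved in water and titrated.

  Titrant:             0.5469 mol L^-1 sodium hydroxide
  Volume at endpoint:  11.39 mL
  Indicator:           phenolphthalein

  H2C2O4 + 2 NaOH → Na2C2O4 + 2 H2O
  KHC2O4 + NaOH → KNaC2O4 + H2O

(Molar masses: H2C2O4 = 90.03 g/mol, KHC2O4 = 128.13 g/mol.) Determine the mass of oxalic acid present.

n(NaOH) = 0.01139 × 0.5469 = 6.229 × 10^-3 mol
Let x = n(H2C2O4), y = n(KHC2O4).
Titrant: 2x + 1y = 6.229 × 10^-3;  mass: 90.03x + 128.13y = 0.4367
Solving, x = 2.174 × 10^-3 mol, y = 1.880 × 10^-3 mol
mass of H2C2O4 = 2.174 × 10^-3 × 90.03 = 0.1958 g

0.1958 g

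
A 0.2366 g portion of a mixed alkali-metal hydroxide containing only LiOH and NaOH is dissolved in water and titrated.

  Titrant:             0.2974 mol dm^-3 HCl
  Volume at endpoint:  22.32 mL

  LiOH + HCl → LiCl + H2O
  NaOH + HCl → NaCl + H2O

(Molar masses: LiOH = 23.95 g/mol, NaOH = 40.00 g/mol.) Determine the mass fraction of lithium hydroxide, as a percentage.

18.24 %

n(HCl) = 0.02232 × 0.2974 = 6.638 × 10^-3 mol
Let x = n(LiOH), y = n(NaOH).
Titrant: 1x + 1y = 6.638 × 10^-3;  mass: 23.95x + 40.00y = 0.2366
Solving, x = 1.802 × 10^-3 mol, y = 4.836 × 10^-3 mol
mass of LiOH = 1.802 × 10^-3 × 23.95 = 0.04315 g
% LiOH = 0.04315 / 0.2366 × 100 = 18.24 %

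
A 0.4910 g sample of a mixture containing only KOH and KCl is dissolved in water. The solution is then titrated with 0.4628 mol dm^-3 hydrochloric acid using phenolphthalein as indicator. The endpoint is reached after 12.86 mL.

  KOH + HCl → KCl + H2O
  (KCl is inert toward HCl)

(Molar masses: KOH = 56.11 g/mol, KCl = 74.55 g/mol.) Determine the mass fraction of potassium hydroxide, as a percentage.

n(HCl) = 0.01286 × 0.4628 = 5.952 × 10^-3 mol
Let x = n(KOH), y = n(KCl).
Titrant: 1x = 5.952 × 10^-3;  mass: 56.11x + 74.55y = 0.4910
Solving, x = 5.952 × 10^-3 mol, y = 2.107 × 10^-3 mol
mass of KOH = 5.952 × 10^-3 × 56.11 = 0.3339 g
% KOH = 0.3339 / 0.4910 × 100 = 68.01 %

68.01 %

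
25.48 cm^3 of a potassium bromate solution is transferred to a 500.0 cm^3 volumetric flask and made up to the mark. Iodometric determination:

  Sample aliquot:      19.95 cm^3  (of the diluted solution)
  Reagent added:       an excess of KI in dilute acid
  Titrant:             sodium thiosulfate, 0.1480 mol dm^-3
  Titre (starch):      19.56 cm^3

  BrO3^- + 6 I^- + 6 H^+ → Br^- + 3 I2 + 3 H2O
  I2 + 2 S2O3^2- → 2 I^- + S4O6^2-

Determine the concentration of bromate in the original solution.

n(S2O3^2-) = 0.01956 × 0.1480 = 2.895 × 10^-3 mol
n(I2) = n(S2O3^2-)/2 = 1.447 × 10^-3 mol
From the 1:3 ratio, n(BrO3^-) in the aliquot = 1/3 × 1.447 × 10^-3 = 4.825 × 10^-4 mol
[BrO3^-]_dilute = 4.825 × 10^-4 / 0.01995 = 0.02418 mol/L
[BrO3^-]_original = 0.02418 × 500.0/25.48 = 0.4746 mol/L

0.4746 mol/L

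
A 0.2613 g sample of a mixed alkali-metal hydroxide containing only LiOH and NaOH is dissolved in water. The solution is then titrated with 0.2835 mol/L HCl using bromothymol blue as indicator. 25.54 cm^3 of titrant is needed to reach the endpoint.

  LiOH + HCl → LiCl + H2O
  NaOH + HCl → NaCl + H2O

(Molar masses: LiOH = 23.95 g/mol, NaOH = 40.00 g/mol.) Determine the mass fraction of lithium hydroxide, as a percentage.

n(HCl) = 0.02554 × 0.2835 = 7.241 × 10^-3 mol
Let x = n(LiOH), y = n(NaOH).
Titrant: 1x + 1y = 7.241 × 10^-3;  mass: 23.95x + 40.00y = 0.2613
Solving, x = 1.765 × 10^-3 mol, y = 5.476 × 10^-3 mol
mass of LiOH = 1.765 × 10^-3 × 23.95 = 0.04226 g
% LiOH = 0.04226 / 0.2613 × 100 = 16.17 %

16.17 %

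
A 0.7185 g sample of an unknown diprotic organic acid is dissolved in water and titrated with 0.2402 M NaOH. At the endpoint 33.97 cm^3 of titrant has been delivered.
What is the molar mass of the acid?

n(NaOH) = 0.03397 L × 0.2402 mol/L = 8.160 × 10^-3 mol
From the 1:2 ratio, n(H2A) = 1/2 × 8.160 × 10^-3 = 4.080 × 10^-3 mol
M = m / n = 0.7185 g / 4.080 × 10^-3 mol = 176.1 g/mol

176.1 g/mol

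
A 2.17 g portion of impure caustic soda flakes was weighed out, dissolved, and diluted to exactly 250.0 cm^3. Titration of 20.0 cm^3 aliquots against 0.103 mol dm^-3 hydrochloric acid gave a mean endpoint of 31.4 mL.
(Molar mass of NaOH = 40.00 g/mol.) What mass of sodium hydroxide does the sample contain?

1.62 g

NaOH + HCl → NaCl + H2O
n(HCl) per titration = 0.0314 × 0.103 = 3.23 × 10^-3 mol
n(NaOH) in each aliquot = 3.23 × 10^-3 mol (1:1 ratio)
n(NaOH) in the whole flask = 3.23 × 10^-3 × 250.0/20.0 = 0.0404 mol
mass of NaOH = 0.0404 × 40.00 = 1.62 g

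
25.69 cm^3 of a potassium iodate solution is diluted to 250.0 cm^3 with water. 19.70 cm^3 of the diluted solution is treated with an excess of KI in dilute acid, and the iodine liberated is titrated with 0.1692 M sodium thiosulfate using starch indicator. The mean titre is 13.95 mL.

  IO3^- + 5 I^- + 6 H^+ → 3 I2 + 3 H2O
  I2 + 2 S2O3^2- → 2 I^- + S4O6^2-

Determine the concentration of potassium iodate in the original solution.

n(S2O3^2-) = 0.01395 × 0.1692 = 2.360 × 10^-3 mol
n(I2) = n(S2O3^2-)/2 = 1.180 × 10^-3 mol
From the 1:3 ratio, n(IO3^-) in the aliquot = 1/3 × 1.180 × 10^-3 = 3.934 × 10^-4 mol
[IO3^-]_dilute = 3.934 × 10^-4 / 0.01970 = 0.01997 mol/L
[IO3^-]_original = 0.01997 × 250.0/25.69 = 0.1943 mol/L

0.1943 M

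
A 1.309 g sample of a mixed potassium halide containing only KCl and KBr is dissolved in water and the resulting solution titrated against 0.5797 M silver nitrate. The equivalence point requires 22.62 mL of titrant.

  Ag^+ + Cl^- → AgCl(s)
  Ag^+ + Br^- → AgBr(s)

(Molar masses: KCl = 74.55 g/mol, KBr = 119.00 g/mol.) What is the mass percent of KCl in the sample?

32.21 %

n(AgNO3) = 0.02262 × 0.5797 = 0.01311 mol
Let x = n(KCl), y = n(KBr).
Titrant: 1x + 1y = 0.01311;  mass: 74.55x + 119.00y = 1.309
Solving, x = 5.656 × 10^-3 mol, y = 7.456 × 10^-3 mol
mass of KCl = 5.656 × 10^-3 × 74.55 = 0.4217 g
% KCl = 0.4217 / 1.309 × 100 = 32.21 %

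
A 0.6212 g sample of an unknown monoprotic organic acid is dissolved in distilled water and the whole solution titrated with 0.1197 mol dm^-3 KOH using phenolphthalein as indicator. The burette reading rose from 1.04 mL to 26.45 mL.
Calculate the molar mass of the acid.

204.2 g/mol

n(KOH) = 0.02541 L × 0.1197 mol/L = 3.042 × 10^-3 mol
n(HA) = 3.042 × 10^-3 mol (1:1 ratio)
M = m / n = 0.6212 g / 3.042 × 10^-3 mol = 204.2 g/mol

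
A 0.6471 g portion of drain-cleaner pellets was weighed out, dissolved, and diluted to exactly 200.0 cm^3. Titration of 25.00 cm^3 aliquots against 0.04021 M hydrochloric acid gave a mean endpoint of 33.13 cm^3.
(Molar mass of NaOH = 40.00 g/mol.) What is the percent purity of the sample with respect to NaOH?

65.88 %

NaOH + HCl → NaCl + H2O
n(HCl) per titration = 0.03313 × 0.04021 = 1.332 × 10^-3 mol
n(NaOH) in each aliquot = 1.332 × 10^-3 mol (1:1 ratio)
n(NaOH) in the whole flask = 1.332 × 10^-3 × 200.0/25.00 = 0.01066 mol
mass of NaOH = 0.01066 × 40.00 = 0.4263 g
% NaOH = 0.4263 / 0.6471 × 100 = 65.88 %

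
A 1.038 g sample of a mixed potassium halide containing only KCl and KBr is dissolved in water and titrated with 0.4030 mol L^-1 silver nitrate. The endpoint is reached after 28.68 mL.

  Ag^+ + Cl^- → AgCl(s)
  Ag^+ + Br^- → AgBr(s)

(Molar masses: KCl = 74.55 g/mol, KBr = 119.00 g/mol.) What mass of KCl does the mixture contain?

n(AgNO3) = 0.02868 × 0.4030 = 0.01156 mol
Let x = n(KCl), y = n(KBr).
Titrant: 1x + 1y = 0.01156;  mass: 74.55x + 119.00y = 1.038
Solving, x = 7.591 × 10^-3 mol, y = 3.967 × 10^-3 mol
mass of KCl = 7.591 × 10^-3 × 74.55 = 0.5659 g

0.5659 g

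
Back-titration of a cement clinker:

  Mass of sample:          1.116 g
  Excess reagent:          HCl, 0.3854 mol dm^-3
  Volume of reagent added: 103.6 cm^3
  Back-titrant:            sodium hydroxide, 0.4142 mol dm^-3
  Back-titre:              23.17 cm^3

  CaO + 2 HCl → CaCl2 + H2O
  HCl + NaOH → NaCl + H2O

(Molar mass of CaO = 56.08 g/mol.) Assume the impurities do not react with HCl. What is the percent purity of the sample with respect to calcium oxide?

n(HCl) added = 0.1036 × 0.3854 = 0.03993 mol
n(NaOH) used in back-titration = 0.02317 × 0.4142 = 9.597 × 10^-3 mol
n(HCl) left over = 9.597 × 10^-3 mol (1:1 ratio)
n(HCl) consumed by analyte = 0.03993 − 9.597 × 10^-3 = 0.03033 mol
From the 1:2 ratio, n(CaO) = 1/2 × 0.03033 = 0.01517 mol
mass of CaO = 0.01517 × 56.08 = 0.8505 g
% CaO = 0.8505 / 1.116 × 100 = 76.21 %

76.21 %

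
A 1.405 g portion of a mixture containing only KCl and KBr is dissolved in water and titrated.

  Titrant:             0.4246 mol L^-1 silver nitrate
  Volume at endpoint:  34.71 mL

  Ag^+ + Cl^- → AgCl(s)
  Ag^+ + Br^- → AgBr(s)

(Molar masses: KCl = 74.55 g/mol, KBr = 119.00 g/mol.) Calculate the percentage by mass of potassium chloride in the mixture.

41.64 %

n(AgNO3) = 0.03471 × 0.4246 = 0.01474 mol
Let x = n(KCl), y = n(KBr).
Titrant: 1x + 1y = 0.01474;  mass: 74.55x + 119.00y = 1.405
Solving, x = 7.847 × 10^-3 mol, y = 6.891 × 10^-3 mol
mass of KCl = 7.847 × 10^-3 × 74.55 = 0.5850 g
% KCl = 0.5850 / 1.405 × 100 = 41.64 %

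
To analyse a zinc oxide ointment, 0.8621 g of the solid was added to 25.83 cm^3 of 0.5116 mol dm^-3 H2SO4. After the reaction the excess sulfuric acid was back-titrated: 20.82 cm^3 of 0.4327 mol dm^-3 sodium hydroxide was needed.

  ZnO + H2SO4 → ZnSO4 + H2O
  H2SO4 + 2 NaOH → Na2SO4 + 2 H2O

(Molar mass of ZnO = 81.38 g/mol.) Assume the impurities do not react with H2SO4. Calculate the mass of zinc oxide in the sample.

0.7088 g

n(H2SO4) added = 0.02583 × 0.5116 = 0.01321 mol
n(NaOH) used in back-titration = 0.02082 × 0.4327 = 9.009 × 10^-3 mol
From the 1:2 ratio, n(H2SO4) left over = 1/2 × 9.009 × 10^-3 = 4.504 × 10^-3 mol
n(H2SO4) consumed by analyte = 0.01321 − 4.504 × 10^-3 = 8.710 × 10^-3 mol
n(ZnO) = 8.710 × 10^-3 mol (1:1 ratio)
mass of ZnO = 8.710 × 10^-3 × 81.38 = 0.7088 g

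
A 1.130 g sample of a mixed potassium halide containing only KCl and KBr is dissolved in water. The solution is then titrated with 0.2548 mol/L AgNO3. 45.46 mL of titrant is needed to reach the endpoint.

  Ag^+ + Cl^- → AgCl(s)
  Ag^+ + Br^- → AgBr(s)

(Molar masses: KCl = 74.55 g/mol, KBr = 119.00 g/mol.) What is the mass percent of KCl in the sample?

n(AgNO3) = 0.04546 × 0.2548 = 0.01158 mol
Let x = n(KCl), y = n(KBr).
Titrant: 1x + 1y = 0.01158;  mass: 74.55x + 119.00y = 1.130
Solving, x = 5.588 × 10^-3 mol, y = 5.995 × 10^-3 mol
mass of KCl = 5.588 × 10^-3 × 74.55 = 0.4166 g
% KCl = 0.4166 / 1.130 × 100 = 36.87 %

36.87 %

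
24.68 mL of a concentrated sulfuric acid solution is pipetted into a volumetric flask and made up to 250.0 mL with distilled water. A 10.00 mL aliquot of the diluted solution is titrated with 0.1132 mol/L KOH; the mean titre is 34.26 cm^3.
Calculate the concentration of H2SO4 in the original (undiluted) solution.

1.964 mol/L

H2SO4 + 2 KOH → K2SO4 + 2 H2O
n(KOH) = 0.03426 × 0.1132 = 3.878 × 10^-3 mol
From the 1:2 ratio, n(H2SO4) in the aliquot = 1/2 × 3.878 × 10^-3 = 1.939 × 10^-3 mol
[H2SO4]_dilute = 1.939 × 10^-3 / 0.01000 = 0.1939 mol/L
Dilution factor = 250.0 / 24.68 = 10.13
[H2SO4]_stock = 0.1939 × 10.13 = 1.964 mol/L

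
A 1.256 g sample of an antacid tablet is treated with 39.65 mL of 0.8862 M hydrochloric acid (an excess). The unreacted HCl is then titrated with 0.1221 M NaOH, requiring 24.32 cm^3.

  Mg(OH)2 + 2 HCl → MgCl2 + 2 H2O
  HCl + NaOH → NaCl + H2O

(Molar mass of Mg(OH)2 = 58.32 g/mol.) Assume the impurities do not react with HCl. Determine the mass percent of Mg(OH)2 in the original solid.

n(HCl) added = 0.03965 × 0.8862 = 0.03514 mol
n(NaOH) used in back-titration = 0.02432 × 0.1221 = 2.969 × 10^-3 mol
n(HCl) left over = 2.969 × 10^-3 mol (1:1 ratio)
n(HCl) consumed by analyte = 0.03514 − 2.969 × 10^-3 = 0.03217 mol
From the 1:2 ratio, n(Mg(OH)2) = 1/2 × 0.03217 = 0.01608 mol
mass of Mg(OH)2 = 0.01608 × 58.32 = 0.9380 g
% Mg(OH)2 = 0.9380 / 1.256 × 100 = 74.68 %

74.68 %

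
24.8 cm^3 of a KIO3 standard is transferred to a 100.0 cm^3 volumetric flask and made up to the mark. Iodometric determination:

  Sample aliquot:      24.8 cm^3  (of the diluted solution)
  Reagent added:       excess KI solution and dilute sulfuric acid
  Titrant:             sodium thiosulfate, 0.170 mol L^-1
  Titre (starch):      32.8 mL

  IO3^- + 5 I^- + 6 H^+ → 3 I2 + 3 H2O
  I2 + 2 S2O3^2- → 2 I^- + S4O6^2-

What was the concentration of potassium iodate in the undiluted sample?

0.151 mol/L

n(S2O3^2-) = 0.0328 × 0.170 = 5.58 × 10^-3 mol
n(I2) = n(S2O3^2-)/2 = 2.79 × 10^-3 mol
From the 1:3 ratio, n(IO3^-) in the aliquot = 1/3 × 2.79 × 10^-3 = 9.29 × 10^-4 mol
[IO3^-]_dilute = 9.29 × 10^-4 / 0.0248 = 0.0375 mol/L
[IO3^-]_original = 0.0375 × 100.0/24.8 = 0.151 mol/L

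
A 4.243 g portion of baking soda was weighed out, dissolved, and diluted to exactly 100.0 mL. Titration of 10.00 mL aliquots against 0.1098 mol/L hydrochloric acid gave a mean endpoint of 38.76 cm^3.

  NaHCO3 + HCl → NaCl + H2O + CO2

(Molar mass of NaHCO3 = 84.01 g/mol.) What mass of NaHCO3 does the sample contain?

n(HCl) per titration = 0.03876 × 0.1098 = 4.256 × 10^-3 mol
n(NaHCO3) in each aliquot = 4.256 × 10^-3 mol (1:1 ratio)
n(NaHCO3) in the whole flask = 4.256 × 10^-3 × 100.0/10.00 = 0.04256 mol
mass of NaHCO3 = 0.04256 × 84.01 = 3.575 g

3.575 g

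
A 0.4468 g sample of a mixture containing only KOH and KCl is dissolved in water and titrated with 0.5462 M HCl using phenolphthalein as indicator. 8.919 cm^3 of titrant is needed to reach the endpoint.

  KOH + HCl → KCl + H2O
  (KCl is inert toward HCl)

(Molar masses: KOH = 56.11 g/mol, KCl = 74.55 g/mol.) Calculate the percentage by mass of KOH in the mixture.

61.18 %

n(HCl) = 0.008919 × 0.5462 = 4.872 × 10^-3 mol
Let x = n(KOH), y = n(KCl).
Titrant: 1x = 4.872 × 10^-3;  mass: 56.11x + 74.55y = 0.4468
Solving, x = 4.872 × 10^-3 mol, y = 2.327 × 10^-3 mol
mass of KOH = 4.872 × 10^-3 × 56.11 = 0.2733 g
% KOH = 0.2733 / 0.4468 × 100 = 61.18 %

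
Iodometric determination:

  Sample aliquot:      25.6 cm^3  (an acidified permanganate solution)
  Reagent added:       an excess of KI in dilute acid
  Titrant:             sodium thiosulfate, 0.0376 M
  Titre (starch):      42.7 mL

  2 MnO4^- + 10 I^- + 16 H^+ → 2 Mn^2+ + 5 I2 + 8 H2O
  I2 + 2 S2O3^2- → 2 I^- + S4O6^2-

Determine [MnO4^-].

0.0125 M

n(S2O3^2-) = 0.0427 × 0.0376 = 1.61 × 10^-3 mol
n(I2) = n(S2O3^2-)/2 = 8.03 × 10^-4 mol
From the 2:5 ratio, n(MnO4^-) in the aliquot = 2/5 × 8.03 × 10^-4 = 3.21 × 10^-4 mol
[MnO4^-] = 3.21 × 10^-4 / 0.0256 = 0.0125 mol/L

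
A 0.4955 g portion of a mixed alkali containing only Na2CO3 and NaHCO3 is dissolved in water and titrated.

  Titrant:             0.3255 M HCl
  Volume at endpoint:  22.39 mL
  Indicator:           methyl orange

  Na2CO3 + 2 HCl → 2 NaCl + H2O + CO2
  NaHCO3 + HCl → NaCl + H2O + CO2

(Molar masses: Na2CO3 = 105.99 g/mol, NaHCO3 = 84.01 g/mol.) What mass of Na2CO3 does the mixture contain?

n(HCl) = 0.02239 × 0.3255 = 7.288 × 10^-3 mol
Let x = n(Na2CO3), y = n(NaHCO3).
Titrant: 2x + 1y = 7.288 × 10^-3;  mass: 105.99x + 84.01y = 0.4955
Solving, x = 1.882 × 10^-3 mol, y = 3.523 × 10^-3 mol
mass of Na2CO3 = 1.882 × 10^-3 × 105.99 = 0.1995 g

0.1995 g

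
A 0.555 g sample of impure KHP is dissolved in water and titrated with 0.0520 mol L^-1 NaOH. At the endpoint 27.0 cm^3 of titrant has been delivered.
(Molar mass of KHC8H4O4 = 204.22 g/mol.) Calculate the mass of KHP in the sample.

0.287 g

KHC8H4O4 + NaOH → KNaC8H4O4 + H2O
n(NaOH) = 0.0270 L × 0.0520 mol/L = 1.40 × 10^-3 mol
n(KHC8H4O4) = 1.40 × 10^-3 mol (1:1 ratio)
mass of KHC8H4O4 = 1.40 × 10^-3 × 204.22 g/mol = 0.287 g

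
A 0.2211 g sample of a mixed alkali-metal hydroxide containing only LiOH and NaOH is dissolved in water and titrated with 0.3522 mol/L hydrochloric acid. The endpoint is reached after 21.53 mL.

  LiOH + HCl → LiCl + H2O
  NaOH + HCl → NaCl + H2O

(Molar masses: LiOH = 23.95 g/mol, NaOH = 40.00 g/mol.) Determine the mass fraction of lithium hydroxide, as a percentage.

55.49 %

n(HCl) = 0.02153 × 0.3522 = 7.583 × 10^-3 mol
Let x = n(LiOH), y = n(NaOH).
Titrant: 1x + 1y = 7.583 × 10^-3;  mass: 23.95x + 40.00y = 0.2211
Solving, x = 5.122 × 10^-3 mol, y = 2.460 × 10^-3 mol
mass of LiOH = 5.122 × 10^-3 × 23.95 = 0.1227 g
% LiOH = 0.1227 / 0.2211 × 100 = 55.49 %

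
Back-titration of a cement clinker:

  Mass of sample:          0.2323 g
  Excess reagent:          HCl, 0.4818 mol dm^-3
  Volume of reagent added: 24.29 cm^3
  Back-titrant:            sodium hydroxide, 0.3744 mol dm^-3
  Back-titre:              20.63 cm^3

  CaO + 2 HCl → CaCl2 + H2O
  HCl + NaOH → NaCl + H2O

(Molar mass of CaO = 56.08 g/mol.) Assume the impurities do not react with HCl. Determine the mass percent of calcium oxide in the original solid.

48.03 %

n(HCl) added = 0.02429 × 0.4818 = 0.01170 mol
n(NaOH) used in back-titration = 0.02063 × 0.3744 = 7.724 × 10^-3 mol
n(HCl) left over = 7.724 × 10^-3 mol (1:1 ratio)
n(HCl) consumed by analyte = 0.01170 − 7.724 × 10^-3 = 3.979 × 10^-3 mol
From the 1:2 ratio, n(CaO) = 1/2 × 3.979 × 10^-3 = 1.990 × 10^-3 mol
mass of CaO = 1.990 × 10^-3 × 56.08 = 0.1116 g
% CaO = 0.1116 / 0.2323 × 100 = 48.03 %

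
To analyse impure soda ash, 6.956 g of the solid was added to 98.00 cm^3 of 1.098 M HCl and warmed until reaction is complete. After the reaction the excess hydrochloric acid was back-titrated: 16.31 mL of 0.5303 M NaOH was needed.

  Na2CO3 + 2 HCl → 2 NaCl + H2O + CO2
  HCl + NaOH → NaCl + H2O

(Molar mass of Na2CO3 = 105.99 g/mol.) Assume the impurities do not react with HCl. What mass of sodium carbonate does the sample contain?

n(HCl) added = 0.09800 × 1.098 = 0.1076 mol
n(NaOH) used in back-titration = 0.01631 × 0.5303 = 8.649 × 10^-3 mol
n(HCl) left over = 8.649 × 10^-3 mol (1:1 ratio)
n(HCl) consumed by analyte = 0.1076 − 8.649 × 10^-3 = 0.09895 mol
From the 1:2 ratio, n(Na2CO3) = 1/2 × 0.09895 = 0.04948 mol
mass of Na2CO3 = 0.04948 × 105.99 = 5.244 g

5.244 g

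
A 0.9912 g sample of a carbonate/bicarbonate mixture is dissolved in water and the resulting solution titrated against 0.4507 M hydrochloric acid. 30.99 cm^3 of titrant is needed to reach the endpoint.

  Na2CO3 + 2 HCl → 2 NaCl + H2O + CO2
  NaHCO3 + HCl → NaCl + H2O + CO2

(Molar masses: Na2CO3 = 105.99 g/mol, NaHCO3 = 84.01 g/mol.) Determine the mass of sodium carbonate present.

0.3113 g

n(HCl) = 0.03099 × 0.4507 = 0.01397 mol
Let x = n(Na2CO3), y = n(NaHCO3).
Titrant: 2x + 1y = 0.01397;  mass: 105.99x + 84.01y = 0.9912
Solving, x = 2.937 × 10^-3 mol, y = 8.093 × 10^-3 mol
mass of Na2CO3 = 2.937 × 10^-3 × 105.99 = 0.3113 g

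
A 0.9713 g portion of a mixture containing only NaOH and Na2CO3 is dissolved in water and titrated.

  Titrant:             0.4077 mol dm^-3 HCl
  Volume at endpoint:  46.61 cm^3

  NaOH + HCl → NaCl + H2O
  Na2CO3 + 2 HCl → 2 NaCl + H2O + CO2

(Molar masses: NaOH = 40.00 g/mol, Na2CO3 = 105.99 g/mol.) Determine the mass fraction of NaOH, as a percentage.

11.33 %

n(HCl) = 0.04661 × 0.4077 = 0.01900 mol
Let x = n(NaOH), y = n(Na2CO3).
Titrant: 1x + 2y = 0.01900;  mass: 40.00x + 105.99y = 0.9713
Solving, x = 2.752 × 10^-3 mol, y = 8.126 × 10^-3 mol
mass of NaOH = 2.752 × 10^-3 × 40.00 = 0.1101 g
% NaOH = 0.1101 / 0.9713 × 100 = 11.33 %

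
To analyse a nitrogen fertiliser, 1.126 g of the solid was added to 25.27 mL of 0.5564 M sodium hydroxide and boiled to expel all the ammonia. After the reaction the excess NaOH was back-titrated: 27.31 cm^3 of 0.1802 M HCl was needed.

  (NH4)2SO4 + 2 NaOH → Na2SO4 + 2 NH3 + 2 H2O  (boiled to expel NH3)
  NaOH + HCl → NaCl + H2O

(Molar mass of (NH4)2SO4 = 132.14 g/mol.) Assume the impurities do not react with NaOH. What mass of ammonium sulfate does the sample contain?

n(NaOH) added = 0.02527 × 0.5564 = 0.01406 mol
n(HCl) used in back-titration = 0.02731 × 0.1802 = 4.921 × 10^-3 mol
n(NaOH) left over = 4.921 × 10^-3 mol (1:1 ratio)
n(NaOH) consumed by analyte = 0.01406 − 4.921 × 10^-3 = 9.139 × 10^-3 mol
From the 1:2 ratio, n((NH4)2SO4) = 1/2 × 9.139 × 10^-3 = 4.569 × 10^-3 mol
mass of (NH4)2SO4 = 4.569 × 10^-3 × 132.14 = 0.6038 g

0.6038 g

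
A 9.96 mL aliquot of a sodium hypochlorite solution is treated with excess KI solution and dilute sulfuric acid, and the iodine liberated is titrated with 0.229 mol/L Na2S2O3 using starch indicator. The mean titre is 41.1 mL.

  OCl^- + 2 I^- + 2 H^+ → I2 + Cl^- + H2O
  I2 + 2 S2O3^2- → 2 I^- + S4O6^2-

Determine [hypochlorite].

n(S2O3^2-) = 0.0411 × 0.229 = 9.41 × 10^-3 mol
n(I2) = n(S2O3^2-)/2 = 4.71 × 10^-3 mol
n(OCl^-) in the aliquot = 4.71 × 10^-3 mol (1:1 ratio)
[OCl^-] = 4.71 × 10^-3 / 0.00996 = 0.472 mol/L

0.472 mol/L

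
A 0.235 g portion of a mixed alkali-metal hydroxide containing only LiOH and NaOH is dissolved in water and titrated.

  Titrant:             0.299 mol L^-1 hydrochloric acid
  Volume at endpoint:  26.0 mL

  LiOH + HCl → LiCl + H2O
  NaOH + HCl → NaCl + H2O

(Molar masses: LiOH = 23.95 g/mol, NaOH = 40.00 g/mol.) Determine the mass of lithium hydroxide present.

n(HCl) = 0.0260 × 0.299 = 7.77 × 10^-3 mol
Let x = n(LiOH), y = n(NaOH).
Titrant: 1x + 1y = 7.77 × 10^-3;  mass: 23.95x + 40.00y = 0.235
Solving, x = 4.73 × 10^-3 mol, y = 3.04 × 10^-3 mol
mass of LiOH = 4.73 × 10^-3 × 23.95 = 0.113 g

0.113 g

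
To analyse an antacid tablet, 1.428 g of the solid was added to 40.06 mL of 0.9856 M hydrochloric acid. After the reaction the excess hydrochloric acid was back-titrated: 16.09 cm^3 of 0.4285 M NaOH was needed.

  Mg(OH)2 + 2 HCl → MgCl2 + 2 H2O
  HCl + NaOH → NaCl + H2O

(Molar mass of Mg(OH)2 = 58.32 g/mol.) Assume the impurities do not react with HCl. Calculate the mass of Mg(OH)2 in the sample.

0.9503 g

n(HCl) added = 0.04006 × 0.9856 = 0.03948 mol
n(NaOH) used in back-titration = 0.01609 × 0.4285 = 6.895 × 10^-3 mol
n(HCl) left over = 6.895 × 10^-3 mol (1:1 ratio)
n(HCl) consumed by analyte = 0.03948 − 6.895 × 10^-3 = 0.03259 mol
From the 1:2 ratio, n(Mg(OH)2) = 1/2 × 0.03259 = 0.01629 mol
mass of Mg(OH)2 = 0.01629 × 58.32 = 0.9503 g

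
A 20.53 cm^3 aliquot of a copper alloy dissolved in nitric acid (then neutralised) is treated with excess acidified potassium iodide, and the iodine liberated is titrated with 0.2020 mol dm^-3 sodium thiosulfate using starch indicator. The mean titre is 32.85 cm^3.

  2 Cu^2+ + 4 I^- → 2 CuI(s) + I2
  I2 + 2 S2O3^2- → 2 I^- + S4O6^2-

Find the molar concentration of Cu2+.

n(S2O3^2-) = 0.03285 × 0.2020 = 6.636 × 10^-3 mol
n(I2) = n(S2O3^2-)/2 = 3.318 × 10^-3 mol
From the 2:1 ratio, n(Cu2+) in the aliquot = 2/1 × 3.318 × 10^-3 = 6.636 × 10^-3 mol
[Cu2+] = 6.636 × 10^-3 / 0.02053 = 0.3232 mol/L

0.3232 mol/L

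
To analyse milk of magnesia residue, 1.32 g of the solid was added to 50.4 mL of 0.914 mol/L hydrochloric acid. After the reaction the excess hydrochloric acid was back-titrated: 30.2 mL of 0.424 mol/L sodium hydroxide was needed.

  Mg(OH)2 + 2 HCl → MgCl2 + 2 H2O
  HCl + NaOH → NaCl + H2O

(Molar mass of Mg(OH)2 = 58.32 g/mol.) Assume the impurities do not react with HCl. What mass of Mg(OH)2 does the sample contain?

0.970 g

n(HCl) added = 0.0504 × 0.914 = 0.0461 mol
n(NaOH) used in back-titration = 0.0302 × 0.424 = 0.0128 mol
n(HCl) left over = 0.0128 mol (1:1 ratio)
n(HCl) consumed by analyte = 0.0461 − 0.0128 = 0.0333 mol
From the 1:2 ratio, n(Mg(OH)2) = 1/2 × 0.0333 = 0.0166 mol
mass of Mg(OH)2 = 0.0166 × 58.32 = 0.970 g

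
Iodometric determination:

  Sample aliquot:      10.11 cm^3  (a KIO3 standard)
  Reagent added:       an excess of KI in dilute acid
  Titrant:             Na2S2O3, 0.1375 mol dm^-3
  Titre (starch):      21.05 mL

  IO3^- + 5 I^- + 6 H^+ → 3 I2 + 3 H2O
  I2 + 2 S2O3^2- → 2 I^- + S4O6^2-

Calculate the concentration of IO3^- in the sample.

0.04771 mol/L

n(S2O3^2-) = 0.02105 × 0.1375 = 2.894 × 10^-3 mol
n(I2) = n(S2O3^2-)/2 = 1.447 × 10^-3 mol
From the 1:3 ratio, n(IO3^-) in the aliquot = 1/3 × 1.447 × 10^-3 = 4.824 × 10^-4 mol
[IO3^-] = 4.824 × 10^-4 / 0.01011 = 0.04771 mol/L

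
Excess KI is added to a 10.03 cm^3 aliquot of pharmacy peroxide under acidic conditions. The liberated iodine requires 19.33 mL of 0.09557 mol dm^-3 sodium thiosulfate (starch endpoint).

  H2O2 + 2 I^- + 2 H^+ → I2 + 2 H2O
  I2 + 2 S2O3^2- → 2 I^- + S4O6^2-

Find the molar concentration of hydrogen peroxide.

n(S2O3^2-) = 0.01933 × 0.09557 = 1.847 × 10^-3 mol
n(I2) = n(S2O3^2-)/2 = 9.237 × 10^-4 mol
n(H2O2) in the aliquot = 9.237 × 10^-4 mol (1:1 ratio)
[H2O2] = 9.237 × 10^-4 / 0.01003 = 0.09209 mol/L

0.09209 mol/L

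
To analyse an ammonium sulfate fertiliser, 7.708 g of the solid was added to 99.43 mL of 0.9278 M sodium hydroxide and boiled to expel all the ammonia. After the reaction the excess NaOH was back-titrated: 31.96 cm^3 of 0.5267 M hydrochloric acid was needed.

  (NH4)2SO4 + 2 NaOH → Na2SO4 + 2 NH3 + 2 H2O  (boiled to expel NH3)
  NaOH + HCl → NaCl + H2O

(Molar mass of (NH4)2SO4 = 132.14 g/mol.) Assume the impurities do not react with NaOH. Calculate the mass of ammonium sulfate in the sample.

n(NaOH) added = 0.09943 × 0.9278 = 0.09225 mol
n(HCl) used in back-titration = 0.03196 × 0.5267 = 0.01683 mol
n(NaOH) left over = 0.01683 mol (1:1 ratio)
n(NaOH) consumed by analyte = 0.09225 − 0.01683 = 0.07542 mol
From the 1:2 ratio, n((NH4)2SO4) = 1/2 × 0.07542 = 0.03771 mol
mass of (NH4)2SO4 = 0.03771 × 132.14 = 4.983 g

4.983 g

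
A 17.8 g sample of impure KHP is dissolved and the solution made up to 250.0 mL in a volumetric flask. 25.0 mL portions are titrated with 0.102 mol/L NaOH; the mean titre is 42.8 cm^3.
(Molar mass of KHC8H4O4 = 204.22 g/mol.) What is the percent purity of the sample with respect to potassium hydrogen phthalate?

50.1 %

KHC8H4O4 + NaOH → KNaC8H4O4 + H2O
n(NaOH) per titration = 0.0428 × 0.102 = 4.37 × 10^-3 mol
n(KHC8H4O4) in each aliquot = 4.37 × 10^-3 mol (1:1 ratio)
n(KHC8H4O4) in the whole flask = 4.37 × 10^-3 × 250.0/25.0 = 0.0437 mol
mass of KHC8H4O4 = 0.0437 × 204.22 = 8.92 g
% KHC8H4O4 = 8.92 / 17.8 × 100 = 50.1 %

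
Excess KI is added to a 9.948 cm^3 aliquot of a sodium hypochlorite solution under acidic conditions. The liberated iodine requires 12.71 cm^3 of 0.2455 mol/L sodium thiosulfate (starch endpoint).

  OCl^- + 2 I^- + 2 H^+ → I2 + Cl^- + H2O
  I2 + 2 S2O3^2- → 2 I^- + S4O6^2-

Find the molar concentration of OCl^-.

n(S2O3^2-) = 0.01271 × 0.2455 = 3.120 × 10^-3 mol
n(I2) = n(S2O3^2-)/2 = 1.560 × 10^-3 mol
n(OCl^-) in the aliquot = 1.560 × 10^-3 mol (1:1 ratio)
[OCl^-] = 1.560 × 10^-3 / 0.009948 = 0.1568 mol/L

0.1568 mol/L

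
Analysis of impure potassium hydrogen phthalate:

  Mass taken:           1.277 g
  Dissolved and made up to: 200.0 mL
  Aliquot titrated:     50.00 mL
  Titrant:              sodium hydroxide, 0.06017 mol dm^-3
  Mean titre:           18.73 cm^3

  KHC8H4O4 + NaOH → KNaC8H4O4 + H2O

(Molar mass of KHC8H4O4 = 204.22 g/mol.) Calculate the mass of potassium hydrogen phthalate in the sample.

0.9206 g

n(NaOH) per titration = 0.01873 × 0.06017 = 1.127 × 10^-3 mol
n(KHC8H4O4) in each aliquot = 1.127 × 10^-3 mol (1:1 ratio)
n(KHC8H4O4) in the whole flask = 1.127 × 10^-3 × 200.0/50.00 = 4.508 × 10^-3 mol
mass of KHC8H4O4 = 4.508 × 10^-3 × 204.22 = 0.9206 g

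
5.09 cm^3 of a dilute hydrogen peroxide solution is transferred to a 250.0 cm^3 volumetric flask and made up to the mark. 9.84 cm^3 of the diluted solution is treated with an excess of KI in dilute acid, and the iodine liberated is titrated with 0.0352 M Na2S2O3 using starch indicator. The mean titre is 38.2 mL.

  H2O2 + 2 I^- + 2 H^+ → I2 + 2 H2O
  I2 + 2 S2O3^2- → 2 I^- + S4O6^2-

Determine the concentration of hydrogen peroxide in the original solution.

3.36 M

n(S2O3^2-) = 0.0382 × 0.0352 = 1.34 × 10^-3 mol
n(I2) = n(S2O3^2-)/2 = 6.72 × 10^-4 mol
n(H2O2) in the aliquot = 6.72 × 10^-4 mol (1:1 ratio)
[H2O2]_dilute = 6.72 × 10^-4 / 0.00984 = 0.0683 mol/L
[H2O2]_original = 0.0683 × 250.0/5.09 = 3.36 mol/L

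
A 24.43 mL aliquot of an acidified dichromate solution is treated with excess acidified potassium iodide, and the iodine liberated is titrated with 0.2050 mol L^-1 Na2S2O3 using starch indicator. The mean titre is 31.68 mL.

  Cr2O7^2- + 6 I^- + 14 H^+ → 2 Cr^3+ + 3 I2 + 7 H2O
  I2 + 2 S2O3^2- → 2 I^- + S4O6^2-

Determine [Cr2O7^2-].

0.04431 mol/L

n(S2O3^2-) = 0.03168 × 0.2050 = 6.494 × 10^-3 mol
n(I2) = n(S2O3^2-)/2 = 3.247 × 10^-3 mol
From the 1:3 ratio, n(Cr2O7^2-) in the aliquot = 1/3 × 3.247 × 10^-3 = 1.082 × 10^-3 mol
[Cr2O7^2-] = 1.082 × 10^-3 / 0.02443 = 0.04431 mol/L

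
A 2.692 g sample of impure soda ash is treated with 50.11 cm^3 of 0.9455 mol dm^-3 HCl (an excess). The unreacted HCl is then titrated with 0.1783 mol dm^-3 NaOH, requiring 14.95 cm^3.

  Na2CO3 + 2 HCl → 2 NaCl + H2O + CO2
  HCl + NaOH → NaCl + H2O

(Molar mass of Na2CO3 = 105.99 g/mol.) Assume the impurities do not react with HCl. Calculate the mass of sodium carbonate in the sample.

n(HCl) added = 0.05011 × 0.9455 = 0.04738 mol
n(NaOH) used in back-titration = 0.01495 × 0.1783 = 2.666 × 10^-3 mol
n(HCl) left over = 2.666 × 10^-3 mol (1:1 ratio)
n(HCl) consumed by analyte = 0.04738 − 2.666 × 10^-3 = 0.04471 mol
From the 1:2 ratio, n(Na2CO3) = 1/2 × 0.04471 = 0.02236 mol
mass of Na2CO3 = 0.02236 × 105.99 = 2.370 g

2.370 g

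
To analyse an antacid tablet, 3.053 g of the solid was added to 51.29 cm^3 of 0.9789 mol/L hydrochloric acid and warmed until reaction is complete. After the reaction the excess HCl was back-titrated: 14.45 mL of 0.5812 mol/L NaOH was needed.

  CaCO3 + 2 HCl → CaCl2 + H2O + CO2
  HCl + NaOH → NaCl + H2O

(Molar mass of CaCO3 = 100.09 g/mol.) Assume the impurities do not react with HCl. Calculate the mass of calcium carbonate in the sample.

n(HCl) added = 0.05129 × 0.9789 = 0.05021 mol
n(NaOH) used in back-titration = 0.01445 × 0.5812 = 8.398 × 10^-3 mol
n(HCl) left over = 8.398 × 10^-3 mol (1:1 ratio)
n(HCl) consumed by analyte = 0.05021 − 8.398 × 10^-3 = 0.04181 mol
From the 1:2 ratio, n(CaCO3) = 1/2 × 0.04181 = 0.02090 mol
mass of CaCO3 = 0.02090 × 100.09 = 2.092 g

2.092 g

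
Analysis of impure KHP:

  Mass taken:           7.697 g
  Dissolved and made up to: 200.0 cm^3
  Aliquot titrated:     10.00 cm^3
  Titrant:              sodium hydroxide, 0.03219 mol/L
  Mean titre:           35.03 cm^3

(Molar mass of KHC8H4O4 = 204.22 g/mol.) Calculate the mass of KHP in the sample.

KHC8H4O4 + NaOH → KNaC8H4O4 + H2O
n(NaOH) per titration = 0.03503 × 0.03219 = 1.128 × 10^-3 mol
n(KHC8H4O4) in each aliquot = 1.128 × 10^-3 mol (1:1 ratio)
n(KHC8H4O4) in the whole flask = 1.128 × 10^-3 × 200.0/10.00 = 0.02255 mol
mass of KHC8H4O4 = 0.02255 × 204.22 = 4.606 g

4.606 g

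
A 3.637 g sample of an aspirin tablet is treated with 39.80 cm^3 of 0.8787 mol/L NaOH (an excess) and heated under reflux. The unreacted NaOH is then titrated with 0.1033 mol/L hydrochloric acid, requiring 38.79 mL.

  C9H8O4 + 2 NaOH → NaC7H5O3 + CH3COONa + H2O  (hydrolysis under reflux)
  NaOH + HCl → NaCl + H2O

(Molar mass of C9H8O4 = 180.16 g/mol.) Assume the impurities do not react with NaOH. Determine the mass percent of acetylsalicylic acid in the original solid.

76.69 %

n(NaOH) added = 0.03980 × 0.8787 = 0.03497 mol
n(HCl) used in back-titration = 0.03879 × 0.1033 = 4.007 × 10^-3 mol
n(NaOH) left over = 4.007 × 10^-3 mol (1:1 ratio)
n(NaOH) consumed by analyte = 0.03497 − 4.007 × 10^-3 = 0.03097 mol
From the 1:2 ratio, n(C9H8O4) = 1/2 × 0.03097 = 0.01548 mol
mass of C9H8O4 = 0.01548 × 180.16 = 2.789 g
% C9H8O4 = 2.789 / 3.637 × 100 = 76.69 %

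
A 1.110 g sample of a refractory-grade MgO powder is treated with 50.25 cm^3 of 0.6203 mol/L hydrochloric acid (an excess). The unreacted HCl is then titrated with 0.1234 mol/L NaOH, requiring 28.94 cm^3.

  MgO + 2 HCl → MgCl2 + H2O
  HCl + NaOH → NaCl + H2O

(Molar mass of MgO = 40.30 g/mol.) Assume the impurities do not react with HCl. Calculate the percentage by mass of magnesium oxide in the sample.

50.10 %

n(HCl) added = 0.05025 × 0.6203 = 0.03117 mol
n(NaOH) used in back-titration = 0.02894 × 0.1234 = 3.571 × 10^-3 mol
n(HCl) left over = 3.571 × 10^-3 mol (1:1 ratio)
n(HCl) consumed by analyte = 0.03117 − 3.571 × 10^-3 = 0.02760 mol
From the 1:2 ratio, n(MgO) = 1/2 × 0.02760 = 0.01380 mol
mass of MgO = 0.01380 × 40.30 = 0.5561 g
% MgO = 0.5561 / 1.110 × 100 = 50.10 %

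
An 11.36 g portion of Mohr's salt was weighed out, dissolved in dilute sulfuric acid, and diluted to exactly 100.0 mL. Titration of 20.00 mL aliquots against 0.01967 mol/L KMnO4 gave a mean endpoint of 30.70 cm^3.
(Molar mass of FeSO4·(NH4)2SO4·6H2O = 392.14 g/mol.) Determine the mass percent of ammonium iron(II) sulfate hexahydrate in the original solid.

MnO4^- + 5 Fe^2+ + 8 H^+ → Mn^2+ + 5 Fe^3+ + 4 H2O
n(KMnO4) per titration = 0.03070 × 0.01967 = 6.039 × 10^-4 mol
From the 5:1 ratio, n(FeSO4·(NH4)2SO4·6H2O) in each aliquot = 5/1 × 6.039 × 10^-4 = 3.019 × 10^-3 mol
n(FeSO4·(NH4)2SO4·6H2O) in the whole flask = 3.019 × 10^-3 × 100.0/20.00 = 0.01510 mol
mass of FeSO4·(NH4)2SO4·6H2O = 0.01510 × 392.14 = 5.920 g
% FeSO4·(NH4)2SO4·6H2O = 5.920 / 11.36 × 100 = 52.11 %

52.11 %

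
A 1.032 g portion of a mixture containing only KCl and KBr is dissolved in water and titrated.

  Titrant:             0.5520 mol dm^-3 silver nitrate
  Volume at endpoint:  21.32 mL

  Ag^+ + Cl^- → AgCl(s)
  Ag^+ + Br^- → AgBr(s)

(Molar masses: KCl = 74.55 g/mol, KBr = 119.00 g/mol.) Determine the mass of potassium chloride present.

n(AgNO3) = 0.02132 × 0.5520 = 0.01177 mol
Let x = n(KCl), y = n(KBr).
Titrant: 1x + 1y = 0.01177;  mass: 74.55x + 119.00y = 1.032
Solving, x = 8.289 × 10^-3 mol, y = 3.479 × 10^-3 mol
mass of KCl = 8.289 × 10^-3 × 74.55 = 0.6180 g

0.6180 g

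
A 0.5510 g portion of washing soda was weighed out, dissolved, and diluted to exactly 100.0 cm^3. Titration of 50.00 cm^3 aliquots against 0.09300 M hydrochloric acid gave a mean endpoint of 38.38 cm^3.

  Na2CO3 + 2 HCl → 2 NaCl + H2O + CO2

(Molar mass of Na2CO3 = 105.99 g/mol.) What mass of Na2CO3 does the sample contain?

0.3783 g

n(HCl) per titration = 0.03838 × 0.09300 = 3.569 × 10^-3 mol
From the 1:2 ratio, n(Na2CO3) in each aliquot = 1/2 × 3.569 × 10^-3 = 1.785 × 10^-3 mol
n(Na2CO3) in the whole flask = 1.785 × 10^-3 × 100.0/50.00 = 3.569 × 10^-3 mol
mass of Na2CO3 = 3.569 × 10^-3 × 105.99 = 0.3783 g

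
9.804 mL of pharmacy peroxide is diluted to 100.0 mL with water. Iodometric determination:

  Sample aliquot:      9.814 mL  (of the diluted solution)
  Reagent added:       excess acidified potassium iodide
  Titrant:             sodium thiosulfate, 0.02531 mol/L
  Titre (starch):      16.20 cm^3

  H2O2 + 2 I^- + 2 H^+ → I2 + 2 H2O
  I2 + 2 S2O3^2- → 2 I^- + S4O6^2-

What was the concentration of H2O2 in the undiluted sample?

n(S2O3^2-) = 0.01620 × 0.02531 = 4.100 × 10^-4 mol
n(I2) = n(S2O3^2-)/2 = 2.050 × 10^-4 mol
n(H2O2) in the aliquot = 2.050 × 10^-4 mol (1:1 ratio)
[H2O2]_dilute = 2.050 × 10^-4 / 0.009814 = 0.02089 mol/L
[H2O2]_original = 0.02089 × 100.0/9.804 = 0.2131 mol/L

0.2131 mol/L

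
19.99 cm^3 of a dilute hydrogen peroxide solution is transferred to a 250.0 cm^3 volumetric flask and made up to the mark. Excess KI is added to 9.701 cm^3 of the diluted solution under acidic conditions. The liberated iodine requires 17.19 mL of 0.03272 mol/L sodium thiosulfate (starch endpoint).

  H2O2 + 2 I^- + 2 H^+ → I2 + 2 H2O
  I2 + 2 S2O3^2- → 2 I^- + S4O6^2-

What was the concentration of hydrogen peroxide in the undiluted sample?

0.3626 mol/L

n(S2O3^2-) = 0.01719 × 0.03272 = 5.625 × 10^-4 mol
n(I2) = n(S2O3^2-)/2 = 2.812 × 10^-4 mol
n(H2O2) in the aliquot = 2.812 × 10^-4 mol (1:1 ratio)
[H2O2]_dilute = 2.812 × 10^-4 / 0.009701 = 0.02899 mol/L
[H2O2]_original = 0.02899 × 250.0/19.99 = 0.3626 mol/L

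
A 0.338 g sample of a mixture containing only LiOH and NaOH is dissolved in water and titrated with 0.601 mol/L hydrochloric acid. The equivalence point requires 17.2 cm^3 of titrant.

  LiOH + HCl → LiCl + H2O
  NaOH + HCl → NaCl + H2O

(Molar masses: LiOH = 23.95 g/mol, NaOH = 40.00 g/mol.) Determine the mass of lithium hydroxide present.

n(HCl) = 0.0172 × 0.601 = 0.0103 mol
Let x = n(LiOH), y = n(NaOH).
Titrant: 1x + 1y = 0.0103;  mass: 23.95x + 40.00y = 0.338
Solving, x = 4.70 × 10^-3 mol, y = 5.63 × 10^-3 mol
mass of LiOH = 4.70 × 10^-3 × 23.95 = 0.113 g

0.113 g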